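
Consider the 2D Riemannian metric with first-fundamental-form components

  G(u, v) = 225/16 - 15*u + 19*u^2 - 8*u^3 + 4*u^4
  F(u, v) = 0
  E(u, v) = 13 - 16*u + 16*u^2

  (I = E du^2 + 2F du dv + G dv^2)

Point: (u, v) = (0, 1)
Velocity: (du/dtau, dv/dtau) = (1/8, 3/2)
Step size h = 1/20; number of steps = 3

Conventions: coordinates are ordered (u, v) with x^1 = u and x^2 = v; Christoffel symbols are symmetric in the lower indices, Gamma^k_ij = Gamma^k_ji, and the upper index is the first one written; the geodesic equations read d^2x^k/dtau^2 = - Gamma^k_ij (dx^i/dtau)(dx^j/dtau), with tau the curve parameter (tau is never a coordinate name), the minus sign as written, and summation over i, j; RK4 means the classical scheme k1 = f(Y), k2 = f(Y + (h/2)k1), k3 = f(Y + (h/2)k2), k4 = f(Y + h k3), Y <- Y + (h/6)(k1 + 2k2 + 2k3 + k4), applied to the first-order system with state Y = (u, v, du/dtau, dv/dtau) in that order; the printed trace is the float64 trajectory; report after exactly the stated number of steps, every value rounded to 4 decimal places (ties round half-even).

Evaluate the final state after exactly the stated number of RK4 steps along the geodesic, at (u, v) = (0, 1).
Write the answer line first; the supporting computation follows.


Answer: u = 0.0041, v = 1.2261, du/dtau = -0.0701, dv/dtau = 1.5066

f(Y) = (du/dtau, dv/dtau, -Gamma^u_ij Y'^i Y'^j, -Gamma^v_ij Y'^i Y'^j) with the Gammas evaluated at the stage position; h = 0.050000; intermediate values shown to 6 dp
step 0: u = 0.0000, v = 1.0000, du/dtau = 0.1250, dv/dtau = 1.5000
step 1:
  k1: at (u, v) = (0.000000, 1.000000), (du/dtau, dv/dtau) = (0.125000, 1.500000); Gamma_uuu = -0.615385, Gamma_uuv = 0.000000, Gamma_uvv = 0.576923, Gamma_vuu = 0.000000, Gamma_vuv = -0.533333, Gamma_vvv = 0.000000; k1 = (0.125000, 1.500000, -1.288462, 0.200000)
  k2: at (u, v) = (0.003125, 1.037500), (du/dtau, dv/dtau) = (0.092788, 1.505000); Gamma_uuu = -0.613892, Gamma_uuv = 0.000000, Gamma_uvv = 0.574568, Gamma_vuu = 0.000000, Gamma_vuv = -0.530882, Gamma_vvv = 0.000000; k2 = (0.092788, 1.505000, -1.296125, 0.148272)
  k3: at (u, v) = (0.002320, 1.037625), (du/dtau, dv/dtau) = (0.092597, 1.503707); Gamma_uuu = -0.614279, Gamma_uuv = 0.000000, Gamma_uvv = 0.575176, Gamma_vuu = 0.000000, Gamma_vuv = -0.531515, Gamma_vvv = 0.000000; k3 = (0.092597, 1.503707, -1.295283, 0.148015)
  k4: at (u, v) = (0.004630, 1.075185), (du/dtau, dv/dtau) = (0.060236, 1.507401); Gamma_uuu = -0.613164, Gamma_uuv = 0.000000, Gamma_uvv = 0.573429, Gamma_vuu = 0.000000, Gamma_vuv = -0.529697, Gamma_vvv = 0.000000; k4 = (0.060236, 1.507401, -1.300752, 0.096192)
  Y <- Y + (h/6)(k1 + 2k2 + 2k3 + k4): u = 0.0046, v = 1.0752, du/dtau = 0.0602, dv/dtau = 1.5074
step 2:
  k1: at (u, v) = (0.004633, 1.075207), (du/dtau, dv/dtau) = (0.060233, 1.507406); Gamma_uuu = -0.613162, Gamma_uuv = 0.000000, Gamma_uvv = 0.573426, Gamma_vuu = 0.000000, Gamma_vuv = -0.529694, Gamma_vvv = 0.000000; k1 = (0.060233, 1.507406, -1.300756, 0.096188)
  k2: at (u, v) = (0.006139, 1.112892), (du/dtau, dv/dtau) = (0.027714, 1.509811); Gamma_uuu = -0.612428, Gamma_uuv = 0.000000, Gamma_uvv = 0.572283, Gamma_vuu = 0.000000, Gamma_vuv = -0.528505, Gamma_vvv = 0.000000; k2 = (0.027714, 1.509811, -1.304065, 0.044229)
  k3: at (u, v) = (0.005326, 1.112952), (du/dtau, dv/dtau) = (0.027631, 1.508512); Gamma_uuu = -0.612825, Gamma_uuv = 0.000000, Gamma_uvv = 0.572900, Gamma_vuu = 0.000000, Gamma_vuv = -0.529147, Gamma_vvv = 0.000000; k3 = (0.027631, 1.508512, -1.303229, 0.044112)
  k4: at (u, v) = (0.006015, 1.150632), (du/dtau, dv/dtau) = (-0.004928, 1.509612); Gamma_uuu = -0.612489, Gamma_uuv = 0.000000, Gamma_uvv = 0.572377, Gamma_vuu = 0.000000, Gamma_vuv = -0.528603, Gamma_vvv = 0.000000; k4 = (-0.004928, 1.509612, -1.304391, -0.007866)
  Y <- Y + (h/6)(k1 + 2k2 + 2k3 + k4): u = 0.0060, v = 1.1507, du/dtau = -0.0049, dv/dtau = 1.5096
step 3:
  k1: at (u, v) = (0.006017, 1.150654), (du/dtau, dv/dtau) = (-0.004931, 1.509615); Gamma_uuu = -0.612488, Gamma_uuv = 0.000000, Gamma_uvv = 0.572376, Gamma_vuu = 0.000000, Gamma_vuv = -0.528602, Gamma_vvv = 0.000000; k1 = (-0.004931, 1.509615, -1.304393, -0.007870)
  k2: at (u, v) = (0.005893, 1.188394), (du/dtau, dv/dtau) = (-0.037541, 1.509418); Gamma_uuu = -0.612548, Gamma_uuv = 0.000000, Gamma_uvv = 0.572469, Gamma_vuu = 0.000000, Gamma_vuv = -0.528699, Gamma_vvv = 0.000000; k2 = (-0.037541, 1.509418, -1.303418, -0.059918)
  k3: at (u, v) = (0.005078, 1.188389), (du/dtau, dv/dtau) = (-0.037517, 1.508117); Gamma_uuu = -0.612946, Gamma_uuv = 0.000000, Gamma_uvv = 0.573089, Gamma_vuu = 0.000000, Gamma_vuv = -0.529343, Gamma_vvv = 0.000000; k3 = (-0.037517, 1.508117, -1.302579, -0.059900)
  k4: at (u, v) = (0.004141, 1.226060), (du/dtau, dv/dtau) = (-0.070060, 1.506620); Gamma_uuu = -0.613401, Gamma_uuv = 0.000000, Gamma_uvv = 0.573799, Gamma_vuu = 0.000000, Gamma_vuv = -0.530082, Gamma_vvv = 0.000000; k4 = (-0.070060, 1.506620, -1.299457, -0.111905)
  Y <- Y + (h/6)(k1 + 2k2 + 2k3 + k4): u = 0.0041, v = 1.2261, du/dtau = -0.0701, dv/dtau = 1.5066


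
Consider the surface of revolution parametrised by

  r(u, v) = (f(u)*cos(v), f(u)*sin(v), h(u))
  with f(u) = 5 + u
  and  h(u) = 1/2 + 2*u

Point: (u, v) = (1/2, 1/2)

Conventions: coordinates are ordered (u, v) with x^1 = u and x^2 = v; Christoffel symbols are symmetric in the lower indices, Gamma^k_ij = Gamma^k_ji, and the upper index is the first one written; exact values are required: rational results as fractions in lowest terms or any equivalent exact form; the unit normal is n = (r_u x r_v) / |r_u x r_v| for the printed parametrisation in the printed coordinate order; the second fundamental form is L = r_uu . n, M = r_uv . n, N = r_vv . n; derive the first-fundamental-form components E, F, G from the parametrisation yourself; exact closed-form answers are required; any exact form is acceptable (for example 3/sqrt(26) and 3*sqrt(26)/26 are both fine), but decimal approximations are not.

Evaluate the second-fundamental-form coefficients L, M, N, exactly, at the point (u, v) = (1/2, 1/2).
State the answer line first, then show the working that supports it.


Answer: L = 0, M = 0, N = 11*sqrt(5)/5

f = 11/2, f' = 1, f'' = 0, h' = 2, h'' = 0
E = 5, F = 0, G = 121/4; answer radicand W^2 = 5
unnormalised second-form numerators: l = 0, m = 0, n = 11; L = l/sqrt(5), and similarly M = m/sqrt(W^2), N = n/sqrt(W^2)


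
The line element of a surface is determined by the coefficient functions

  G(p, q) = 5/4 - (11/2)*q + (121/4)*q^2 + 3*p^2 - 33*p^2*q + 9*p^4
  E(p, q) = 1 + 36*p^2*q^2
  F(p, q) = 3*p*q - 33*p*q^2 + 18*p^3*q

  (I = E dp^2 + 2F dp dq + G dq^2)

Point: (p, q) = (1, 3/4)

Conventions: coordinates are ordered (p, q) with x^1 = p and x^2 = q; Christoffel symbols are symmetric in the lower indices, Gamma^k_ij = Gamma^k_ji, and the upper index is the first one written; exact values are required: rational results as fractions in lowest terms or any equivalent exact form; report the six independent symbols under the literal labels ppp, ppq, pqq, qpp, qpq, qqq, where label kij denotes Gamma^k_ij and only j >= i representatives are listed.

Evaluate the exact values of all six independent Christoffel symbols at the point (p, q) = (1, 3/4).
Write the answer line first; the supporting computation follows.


Answer: Gamma_ppp = 1296/1385, Gamma_ppq = 1728/1385, Gamma_pqq = -1584/1385, Gamma_qpp = -36/277, Gamma_qpq = -48/277, Gamma_qqq = 44/277

E = 85/4, F = -45/16, G = 89/64 at the point
E_p = 81/2, E_q = 54, F_p = 387/16, F_q = -57/2, G_p = -15/2, G_q = 55/8
EG - F^2 = 1385/64;  g^inv = (64/1385) * [[89/64, 45/16], [45/16, 85/4]]
first-kind symbols [ij,l] = (1/2)(d_i g_jl + d_j g_il - d_l g_ij): [pp,p] = E_p/2 = 81/4, [pp,q] = F_p - E_q/2 = -45/16, [pq,p] = E_q/2 = 27, [pq,q] = G_p/2 = -15/4, [qq,p] = F_q - G_p/2 = -99/4, [qq,q] = G_q/2 = 55/16
Gamma^p_ij = (G*[ij,p] - F*[ij,q])/(EG - F^2), Gamma^q_ij = (E*[ij,q] - F*[ij,p])/(EG - F^2)


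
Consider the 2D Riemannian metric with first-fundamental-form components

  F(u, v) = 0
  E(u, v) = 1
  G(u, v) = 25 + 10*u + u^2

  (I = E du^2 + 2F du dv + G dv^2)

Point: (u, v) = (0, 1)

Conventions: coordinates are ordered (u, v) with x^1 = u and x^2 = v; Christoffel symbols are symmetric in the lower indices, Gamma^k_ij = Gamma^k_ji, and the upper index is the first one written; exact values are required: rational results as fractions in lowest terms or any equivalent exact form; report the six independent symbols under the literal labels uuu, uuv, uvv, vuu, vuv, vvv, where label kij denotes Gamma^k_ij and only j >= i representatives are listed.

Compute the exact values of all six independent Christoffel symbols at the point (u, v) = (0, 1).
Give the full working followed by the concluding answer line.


E = 1, F = 0, G = 25 at the point
E_u = 0, E_v = 0, F_u = 0, F_v = 0, G_u = 10, G_v = 0
EG - F^2 = 25;  g^inv = (1/25) * [[25, 0], [0, 1]]
first-kind symbols [ij,l] = (1/2)(d_i g_jl + d_j g_il - d_l g_ij): [uu,u] = E_u/2 = 0, [uu,v] = F_u - E_v/2 = 0, [uv,u] = E_v/2 = 0, [uv,v] = G_u/2 = 5, [vv,u] = F_v - G_u/2 = -5, [vv,v] = G_v/2 = 0
Gamma^u_ij = (G*[ij,u] - F*[ij,v])/(EG - F^2), Gamma^v_ij = (E*[ij,v] - F*[ij,u])/(EG - F^2)

Answer: Gamma_uuu = 0, Gamma_uuv = 0, Gamma_uvv = -5, Gamma_vuu = 0, Gamma_vuv = 1/5, Gamma_vvv = 0


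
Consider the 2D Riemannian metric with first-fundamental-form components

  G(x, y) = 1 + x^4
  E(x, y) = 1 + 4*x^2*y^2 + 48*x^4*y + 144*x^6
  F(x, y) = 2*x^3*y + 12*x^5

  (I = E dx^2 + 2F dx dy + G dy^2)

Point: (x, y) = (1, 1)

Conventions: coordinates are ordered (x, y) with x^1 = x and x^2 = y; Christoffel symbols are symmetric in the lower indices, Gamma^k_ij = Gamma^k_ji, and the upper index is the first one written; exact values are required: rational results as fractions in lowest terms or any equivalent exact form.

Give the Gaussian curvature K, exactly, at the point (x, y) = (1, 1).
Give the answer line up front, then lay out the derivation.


Answer: K = -1/9801

E = 197, F = 14, G = 2, EG - F^2 = 198 at the point
E_x = 1064, E_y = 56, F_x = 66, F_y = 2, G_x = 4, G_y = 0
E_yy = 8, F_xy = 6, G_xx = 12
Evaluate Brioschi's two determinant matrices M1, M2 and divide by (EG - F^2)^2.
M1 = [[-E_yy/2 + F_xy - G_xx/2, E_x/2, F_x - E_y/2], [F_y - G_x/2, E, F], [G_y/2, F, G]] = [[-4, 532, 38], [0, 197, 14], [0, 14, 2]]; det M1 = -792
M2 = [[0, E_y/2, G_x/2], [E_y/2, E, F], [G_x/2, F, G]] = [[0, 28, 2], [28, 197, 14], [2, 14, 2]]; det M2 = -788
det M1 - det M2 = -4; K = -4 / (198)^2 = -1/9801


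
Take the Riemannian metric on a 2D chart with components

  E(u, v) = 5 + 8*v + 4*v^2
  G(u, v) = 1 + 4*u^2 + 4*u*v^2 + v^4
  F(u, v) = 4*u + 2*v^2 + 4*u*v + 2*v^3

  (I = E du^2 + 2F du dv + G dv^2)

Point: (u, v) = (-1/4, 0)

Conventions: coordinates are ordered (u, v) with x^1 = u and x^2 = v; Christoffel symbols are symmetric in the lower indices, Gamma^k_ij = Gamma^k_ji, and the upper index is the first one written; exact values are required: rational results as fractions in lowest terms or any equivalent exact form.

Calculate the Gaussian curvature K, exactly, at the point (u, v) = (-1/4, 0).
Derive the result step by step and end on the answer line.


E = 5, F = -1, G = 5/4, EG - F^2 = 21/4 at the point
E_u = 0, E_v = 8, F_u = 4, F_v = -1, G_u = -2, G_v = 0
E_vv = 8, F_uv = 4, G_uu = 8
K follows from Brioschi's formula, (det M1 - det M2)/(EG - F^2)^2.
M1 = [[-E_vv/2 + F_uv - G_uu/2, E_u/2, F_u - E_v/2], [F_v - G_u/2, E, F], [G_v/2, F, G]] = [[-4, 0, 0], [0, 5, -1], [0, -1, 5/4]]; det M1 = -21
M2 = [[0, E_v/2, G_u/2], [E_v/2, E, F], [G_u/2, F, G]] = [[0, 4, -1], [4, 5, -1], [-1, -1, 5/4]]; det M2 = -17
det M1 - det M2 = -4; K = -4 / (21/4)^2 = -64/441

Answer: K = -64/441


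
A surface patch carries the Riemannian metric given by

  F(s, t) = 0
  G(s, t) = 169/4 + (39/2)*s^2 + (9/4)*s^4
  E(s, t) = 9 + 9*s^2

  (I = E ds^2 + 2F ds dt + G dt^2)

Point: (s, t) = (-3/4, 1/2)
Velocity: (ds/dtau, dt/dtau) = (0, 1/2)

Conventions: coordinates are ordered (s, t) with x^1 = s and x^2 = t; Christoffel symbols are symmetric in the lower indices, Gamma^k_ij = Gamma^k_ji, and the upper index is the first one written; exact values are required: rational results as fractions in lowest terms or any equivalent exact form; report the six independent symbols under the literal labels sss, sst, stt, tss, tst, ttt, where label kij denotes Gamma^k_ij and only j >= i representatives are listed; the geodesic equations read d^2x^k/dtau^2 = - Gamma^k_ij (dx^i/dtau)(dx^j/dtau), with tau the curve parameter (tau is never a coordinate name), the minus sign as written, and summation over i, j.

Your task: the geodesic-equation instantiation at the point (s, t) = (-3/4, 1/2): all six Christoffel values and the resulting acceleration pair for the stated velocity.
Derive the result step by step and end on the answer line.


E = 225/16, F = 0, G = 55225/1024 at the point
E_s = -27/2, E_t = 0, F_s = 0, F_t = 0, G_s = -2115/64, G_t = 0
EG - F^2 = 12425625/16384;  g^inv = (16384/12425625) * [[55225/1024, 0], [0, 225/16]]
first-kind symbols [ij,l] = (1/2)(d_i g_jl + d_j g_il - d_l g_ij): [ss,s] = E_s/2 = -27/4, [ss,t] = F_s - E_t/2 = 0, [st,s] = E_t/2 = 0, [st,t] = G_s/2 = -2115/128, [tt,s] = F_t - G_s/2 = 2115/128, [tt,t] = G_t/2 = 0
Gamma^s_ij = (G*[ij,s] - F*[ij,t])/(EG - F^2), Gamma^t_ij = (E*[ij,t] - F*[ij,s])/(EG - F^2)
Gamma_sss = -12/25, Gamma_sst = 0, Gamma_stt = 47/40, Gamma_tss = 0, Gamma_tst = -72/235, Gamma_ttt = 0
d^2s/dtau^2 = -(Gamma_sss*(0)^2 + 2*Gamma_sst*(0)*(1/2) + Gamma_stt*(1/2)^2) = -47/160
d^2t/dtau^2 = -(Gamma_tss*(0)^2 + 2*Gamma_tst*(0)*(1/2) + Gamma_ttt*(1/2)^2) = 0

Answer: Gamma_sss = -12/25, Gamma_sst = 0, Gamma_stt = 47/40, Gamma_tss = 0, Gamma_tst = -72/235, Gamma_ttt = 0; accelerations (d^2s/dtau^2, d^2t/dtau^2) = (-47/160, 0)


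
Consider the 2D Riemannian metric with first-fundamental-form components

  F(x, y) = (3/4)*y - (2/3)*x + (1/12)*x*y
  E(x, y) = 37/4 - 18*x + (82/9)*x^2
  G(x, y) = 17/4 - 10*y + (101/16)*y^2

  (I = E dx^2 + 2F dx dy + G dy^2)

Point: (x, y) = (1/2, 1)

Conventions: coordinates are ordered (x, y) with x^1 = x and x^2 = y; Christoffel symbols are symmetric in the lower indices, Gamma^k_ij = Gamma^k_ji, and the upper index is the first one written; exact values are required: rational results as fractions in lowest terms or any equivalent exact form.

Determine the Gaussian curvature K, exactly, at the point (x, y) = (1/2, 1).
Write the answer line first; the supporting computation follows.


Answer: K = 93744/121801

E = 91/36, F = 11/24, G = 9/16, EG - F^2 = 349/288 at the point
E_x = -80/9, E_y = 0, F_x = -7/12, F_y = 19/24, G_x = 0, G_y = 21/8
E_yy = 0, F_xy = 1/12, G_xx = 0
Compute both Brioschi determinants and normalise by (EG - F^2)^2.
M1 = [[-E_yy/2 + F_xy - G_xx/2, E_x/2, F_x - E_y/2], [F_y - G_x/2, E, F], [G_y/2, F, G]] = [[1/12, -40/9, -7/12], [19/24, 91/36, 11/24], [21/16, 11/24, 9/16]]; det M1 = 217/192
M2 = [[0, E_y/2, G_x/2], [E_y/2, E, F], [G_x/2, F, G]] = [[0, 0, 0], [0, 91/36, 11/24], [0, 11/24, 9/16]]; det M2 = 0
det M1 - det M2 = 217/192; K = 217/192 / (349/288)^2 = 93744/121801


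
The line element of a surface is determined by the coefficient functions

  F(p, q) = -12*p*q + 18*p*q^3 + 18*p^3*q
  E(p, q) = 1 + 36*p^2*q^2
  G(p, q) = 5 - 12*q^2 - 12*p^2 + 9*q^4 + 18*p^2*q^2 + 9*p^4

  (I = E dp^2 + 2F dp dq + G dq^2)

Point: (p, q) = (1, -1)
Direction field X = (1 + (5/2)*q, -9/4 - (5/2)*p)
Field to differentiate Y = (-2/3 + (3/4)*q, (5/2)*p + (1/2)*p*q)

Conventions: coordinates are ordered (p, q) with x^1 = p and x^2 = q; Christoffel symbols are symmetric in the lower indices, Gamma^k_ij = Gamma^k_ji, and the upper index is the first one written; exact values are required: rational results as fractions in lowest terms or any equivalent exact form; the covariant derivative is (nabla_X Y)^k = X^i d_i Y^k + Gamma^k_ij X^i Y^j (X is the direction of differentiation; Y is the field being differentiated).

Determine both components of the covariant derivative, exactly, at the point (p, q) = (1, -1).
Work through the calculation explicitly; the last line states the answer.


E = 37, F = -24, G = 17 at the point
E_p = 72, E_q = -72, F_p = -60, F_q = 60, G_p = 48, G_q = -48
EG - F^2 = 53;  g^inv = (1/53) * [[17, 24], [24, 37]]
first-kind symbols [ij,l] = (1/2)(d_i g_jl + d_j g_il - d_l g_ij): [pp,p] = E_p/2 = 36, [pp,q] = F_p - E_q/2 = -24, [pq,p] = E_q/2 = -36, [pq,q] = G_p/2 = 24, [qq,p] = F_q - G_p/2 = 36, [qq,q] = G_q/2 = -24
Gamma^p_ij = (G*[ij,p] - F*[ij,q])/(EG - F^2), Gamma^q_ij = (E*[ij,q] - F*[ij,p])/(EG - F^2)
Gamma_ppp = 36/53, Gamma_ppq = -36/53, Gamma_pqq = 36/53, Gamma_qpp = -24/53, Gamma_qpq = 24/53, Gamma_qqq = -24/53
X = (-3/2, -19/4), Y = (-17/12, 2) at the point

Answer: (nabla_X Y)^p = -9417/848, (nabla_X Y)^q = -147/424


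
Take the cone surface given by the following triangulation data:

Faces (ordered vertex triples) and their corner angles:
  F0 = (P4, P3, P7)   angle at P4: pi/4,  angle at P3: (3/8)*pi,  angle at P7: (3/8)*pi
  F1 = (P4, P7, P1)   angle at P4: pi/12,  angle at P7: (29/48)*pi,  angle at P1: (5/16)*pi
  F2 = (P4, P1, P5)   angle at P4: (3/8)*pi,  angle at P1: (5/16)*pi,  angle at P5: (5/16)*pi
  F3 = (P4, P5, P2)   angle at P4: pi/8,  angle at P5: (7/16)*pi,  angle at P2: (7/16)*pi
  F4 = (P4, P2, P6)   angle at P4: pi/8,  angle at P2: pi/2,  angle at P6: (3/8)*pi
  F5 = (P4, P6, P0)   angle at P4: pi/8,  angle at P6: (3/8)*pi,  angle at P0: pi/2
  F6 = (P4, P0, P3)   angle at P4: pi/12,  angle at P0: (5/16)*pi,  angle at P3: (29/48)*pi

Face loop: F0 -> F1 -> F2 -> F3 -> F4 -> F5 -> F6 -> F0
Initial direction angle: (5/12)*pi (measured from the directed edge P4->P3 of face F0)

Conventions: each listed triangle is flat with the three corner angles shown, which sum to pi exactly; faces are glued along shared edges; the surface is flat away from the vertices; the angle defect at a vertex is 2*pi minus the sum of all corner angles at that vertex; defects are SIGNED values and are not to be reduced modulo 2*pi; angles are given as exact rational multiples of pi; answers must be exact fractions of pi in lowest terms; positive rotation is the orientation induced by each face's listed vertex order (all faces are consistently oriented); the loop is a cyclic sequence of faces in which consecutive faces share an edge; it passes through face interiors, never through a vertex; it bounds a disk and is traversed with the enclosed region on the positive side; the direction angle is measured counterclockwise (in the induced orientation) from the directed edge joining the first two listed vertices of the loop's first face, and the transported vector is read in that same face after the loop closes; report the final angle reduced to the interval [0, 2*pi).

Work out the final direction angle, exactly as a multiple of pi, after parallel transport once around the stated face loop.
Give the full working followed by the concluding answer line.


enclosed vertex P4: corner angles sum to (7/6)*pi, defect = 2*pi - (7/6)*pi = (5/6)*pi
adding the enclosed defects to the starting angle (mod 2*pi, induced orientation) gives the holonomy
final angle = (5/12)*pi + (5/6)*pi = (5/4)*pi (mod 2*pi)

Answer: final direction angle = (5/4)*pi


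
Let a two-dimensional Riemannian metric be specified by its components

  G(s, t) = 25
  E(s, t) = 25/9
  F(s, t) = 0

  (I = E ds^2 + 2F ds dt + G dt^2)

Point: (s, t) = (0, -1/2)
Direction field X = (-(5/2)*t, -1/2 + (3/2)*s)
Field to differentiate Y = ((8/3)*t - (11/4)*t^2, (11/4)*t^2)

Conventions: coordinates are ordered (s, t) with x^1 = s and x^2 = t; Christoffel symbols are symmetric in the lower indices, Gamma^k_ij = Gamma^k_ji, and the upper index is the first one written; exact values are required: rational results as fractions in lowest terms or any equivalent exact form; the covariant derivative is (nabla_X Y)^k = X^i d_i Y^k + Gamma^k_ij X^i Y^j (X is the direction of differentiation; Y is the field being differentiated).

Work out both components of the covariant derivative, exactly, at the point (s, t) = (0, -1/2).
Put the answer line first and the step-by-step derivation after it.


Answer: (nabla_X Y)^s = -65/24, (nabla_X Y)^t = 11/8

E = 25/9, F = 0, G = 25 at the point
E_s = 0, E_t = 0, F_s = 0, F_t = 0, G_s = 0, G_t = 0
EG - F^2 = 625/9;  g^inv = (9/625) * [[25, 0], [0, 25/9]]
first-kind symbols [ij,l] = (1/2)(d_i g_jl + d_j g_il - d_l g_ij): [ss,s] = E_s/2 = 0, [ss,t] = F_s - E_t/2 = 0, [st,s] = E_t/2 = 0, [st,t] = G_s/2 = 0, [tt,s] = F_t - G_s/2 = 0, [tt,t] = G_t/2 = 0
Gamma^s_ij = (G*[ij,s] - F*[ij,t])/(EG - F^2), Gamma^t_ij = (E*[ij,t] - F*[ij,s])/(EG - F^2)
Gamma_sss = 0, Gamma_sst = 0, Gamma_stt = 0, Gamma_tss = 0, Gamma_tst = 0, Gamma_ttt = 0
X = (5/4, -1/2), Y = (-97/48, 11/16) at the point


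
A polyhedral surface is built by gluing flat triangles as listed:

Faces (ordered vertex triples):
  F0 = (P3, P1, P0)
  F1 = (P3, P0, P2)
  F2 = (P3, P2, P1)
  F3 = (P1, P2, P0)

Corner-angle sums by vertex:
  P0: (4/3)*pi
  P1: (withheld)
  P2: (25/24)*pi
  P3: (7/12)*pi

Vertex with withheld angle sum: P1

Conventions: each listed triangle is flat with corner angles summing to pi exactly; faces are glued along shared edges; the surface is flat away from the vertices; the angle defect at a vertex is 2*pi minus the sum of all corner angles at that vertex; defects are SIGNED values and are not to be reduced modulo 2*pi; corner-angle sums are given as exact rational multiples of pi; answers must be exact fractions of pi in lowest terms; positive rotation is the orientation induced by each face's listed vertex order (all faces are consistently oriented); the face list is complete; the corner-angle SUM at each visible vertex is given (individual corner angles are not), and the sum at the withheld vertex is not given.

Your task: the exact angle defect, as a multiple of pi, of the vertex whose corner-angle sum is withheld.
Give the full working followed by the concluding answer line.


V = 4, E = 6, F = 4; chi = V - E + F = 2
Gauss-Bonnet: total defect = 2*pi*chi = 4*pi; visible defects sum to (73/24)*pi

Answer: defect(P1) = (23/24)*pi


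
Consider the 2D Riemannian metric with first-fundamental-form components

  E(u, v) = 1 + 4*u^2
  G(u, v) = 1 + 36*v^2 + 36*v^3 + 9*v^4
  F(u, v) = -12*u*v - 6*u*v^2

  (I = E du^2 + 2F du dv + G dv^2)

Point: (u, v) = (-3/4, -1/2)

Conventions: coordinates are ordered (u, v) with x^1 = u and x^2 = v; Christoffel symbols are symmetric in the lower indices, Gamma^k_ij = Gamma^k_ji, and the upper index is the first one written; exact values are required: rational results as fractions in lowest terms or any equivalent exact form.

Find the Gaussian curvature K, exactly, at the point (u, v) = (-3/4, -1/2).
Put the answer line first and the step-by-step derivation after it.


Answer: K = -1536/17689

E = 13/4, F = -27/8, G = 97/16, EG - F^2 = 133/16 at the point
E_u = -6, E_v = 0, F_u = 9/2, F_v = 9/2, G_u = 0, G_v = -27/2
E_vv = 0, F_uv = -6, G_uu = 0
The intrinsic route: Brioschi's K = (det M1 - det M2)/(EG - F^2)^2.
M1 = [[-E_vv/2 + F_uv - G_uu/2, E_u/2, F_u - E_v/2], [F_v - G_u/2, E, F], [G_v/2, F, G]] = [[-6, -3, 9/2], [9/2, 13/4, -27/8], [-27/4, -27/8, 97/16]]; det M1 = -6
M2 = [[0, E_v/2, G_u/2], [E_v/2, E, F], [G_u/2, F, G]] = [[0, 0, 0], [0, 13/4, -27/8], [0, -27/8, 97/16]]; det M2 = 0
det M1 - det M2 = -6; K = -6 / (133/16)^2 = -1536/17689


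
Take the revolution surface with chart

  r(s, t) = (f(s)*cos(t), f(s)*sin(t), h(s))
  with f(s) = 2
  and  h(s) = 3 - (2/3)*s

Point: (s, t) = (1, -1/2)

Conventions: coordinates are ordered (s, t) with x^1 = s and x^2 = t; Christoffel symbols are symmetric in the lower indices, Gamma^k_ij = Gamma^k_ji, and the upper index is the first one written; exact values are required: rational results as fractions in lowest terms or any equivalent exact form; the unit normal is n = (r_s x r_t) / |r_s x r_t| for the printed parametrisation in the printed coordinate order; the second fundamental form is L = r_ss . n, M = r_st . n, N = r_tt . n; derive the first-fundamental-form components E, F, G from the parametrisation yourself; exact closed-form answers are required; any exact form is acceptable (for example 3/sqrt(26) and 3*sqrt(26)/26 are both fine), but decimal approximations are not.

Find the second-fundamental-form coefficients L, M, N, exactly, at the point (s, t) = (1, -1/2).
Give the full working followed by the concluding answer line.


f = 2, f' = 0, f'' = 0, h' = -2/3, h'' = 0
E = 4/9, F = 0, G = 4; answer radicand W^2 = 4/9
unnormalised second-form numerators: l = 0, m = 0, n = -4/3; L = l/sqrt(4/9), and similarly M = m/sqrt(W^2), N = n/sqrt(W^2)

Answer: L = 0, M = 0, N = -2


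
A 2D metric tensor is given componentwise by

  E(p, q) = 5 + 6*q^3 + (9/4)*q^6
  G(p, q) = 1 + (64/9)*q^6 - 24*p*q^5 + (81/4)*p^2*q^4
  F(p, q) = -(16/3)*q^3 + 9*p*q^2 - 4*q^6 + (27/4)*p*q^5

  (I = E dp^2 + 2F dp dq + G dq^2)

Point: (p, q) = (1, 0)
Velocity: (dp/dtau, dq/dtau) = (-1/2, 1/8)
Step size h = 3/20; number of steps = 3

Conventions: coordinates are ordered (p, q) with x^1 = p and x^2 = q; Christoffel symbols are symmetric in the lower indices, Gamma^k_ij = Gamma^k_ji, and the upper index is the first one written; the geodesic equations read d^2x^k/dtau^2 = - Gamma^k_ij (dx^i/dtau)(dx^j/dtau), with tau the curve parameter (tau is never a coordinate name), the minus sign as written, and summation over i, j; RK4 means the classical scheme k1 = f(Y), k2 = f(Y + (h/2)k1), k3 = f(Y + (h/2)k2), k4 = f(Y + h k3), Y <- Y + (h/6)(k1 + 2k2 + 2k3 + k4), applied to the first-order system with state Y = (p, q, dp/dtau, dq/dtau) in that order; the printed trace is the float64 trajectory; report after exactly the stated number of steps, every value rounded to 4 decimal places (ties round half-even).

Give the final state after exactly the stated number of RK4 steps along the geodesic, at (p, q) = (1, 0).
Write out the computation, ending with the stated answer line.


f(Y) = (dp/dtau, dq/dtau, -Gamma^p_ij Y'^i Y'^j, -Gamma^q_ij Y'^i Y'^j) with the Gammas evaluated at the stage position; h = 0.150000; intermediate values shown to 6 dp
step 0: p = 1.0000, q = 0.0000, dp/dtau = -0.5000, dq/dtau = 0.1250
step 1:
  k1: at (p, q) = (1.000000, 0.000000), (dp/dtau, dq/dtau) = (-0.500000, 0.125000); Gamma_ppp = 0.000000, Gamma_ppq = 0.000000, Gamma_pqq = 0.000000, Gamma_qpp = 0.000000, Gamma_qpq = 0.000000, Gamma_qqq = 0.000000; k1 = (-0.500000, 0.125000, 0.000000, 0.000000)
  k2: at (p, q) = (0.962500, 0.009375), (dp/dtau, dq/dtau) = (-0.500000, 0.125000); Gamma_ppp = 0.000000, Gamma_ppq = 0.000158, Gamma_pqq = 0.032203, Gamma_qpp = 0.000000, Gamma_qpq = 0.000000, Gamma_qqq = 0.000006; k2 = (-0.500000, 0.125000, -0.000483, 0.000000)
  k3: at (p, q) = (0.962500, 0.009375), (dp/dtau, dq/dtau) = (-0.500036, 0.125000); Gamma_ppp = 0.000000, Gamma_ppq = 0.000158, Gamma_pqq = 0.032203, Gamma_qpp = 0.000000, Gamma_qpq = 0.000000, Gamma_qqq = 0.000006; k3 = (-0.500036, 0.125000, -0.000483, 0.000000)
  k4: at (p, q) = (0.924995, 0.018750), (dp/dtau, dq/dtau) = (-0.500073, 0.125000); Gamma_ppp = 0.000000, Gamma_ppq = 0.000633, Gamma_pqq = 0.061312, Gamma_qpp = 0.000000, Gamma_qpq = 0.000000, Gamma_qqq = 0.000044; k4 = (-0.500073, 0.125000, -0.000879, -0.000001)
  Y <- Y + (h/6)(k1 + 2k2 + 2k3 + k4): p = 0.9250, q = 0.0187, dp/dtau = -0.5001, dq/dtau = 0.1250
step 2:
  k1: at (p, q) = (0.924996, 0.018750), (dp/dtau, dq/dtau) = (-0.500070, 0.125000); Gamma_ppp = 0.000000, Gamma_ppq = 0.000633, Gamma_pqq = 0.061312, Gamma_qpp = 0.000000, Gamma_qpq = 0.000000, Gamma_qqq = 0.000044; k1 = (-0.500070, 0.125000, -0.000879, -0.000001)
  k2: at (p, q) = (0.887491, 0.028125), (dp/dtau, dq/dtau) = (-0.500136, 0.125000); Gamma_ppp = 0.000000, Gamma_ppq = 0.001424, Gamma_pqq = 0.087326, Gamma_qpp = 0.000000, Gamma_qpq = 0.000002, Gamma_qqq = 0.000135; k2 = (-0.500136, 0.125000, -0.001186, -0.000002)
  k3: at (p, q) = (0.887486, 0.028125), (dp/dtau, dq/dtau) = (-0.500159, 0.125000); Gamma_ppp = 0.000000, Gamma_ppq = 0.001424, Gamma_pqq = 0.087326, Gamma_qpp = 0.000000, Gamma_qpq = 0.000002, Gamma_qqq = 0.000135; k3 = (-0.500159, 0.125000, -0.001186, -0.000002)
  k4: at (p, q) = (0.849972, 0.037500), (dp/dtau, dq/dtau) = (-0.500248, 0.125000); Gamma_ppp = 0.000000, Gamma_ppq = 0.002531, Gamma_pqq = 0.110243, Gamma_qpp = 0.000000, Gamma_qpq = 0.000007, Gamma_qqq = 0.000289; k4 = (-0.500248, 0.125000, -0.001406, -0.000004)
  Y <- Y + (h/6)(k1 + 2k2 + 2k3 + k4): p = 0.8500, q = 0.0375, dp/dtau = -0.5002, dq/dtau = 0.1250
step 3:
  k1: at (p, q) = (0.849974, 0.037500), (dp/dtau, dq/dtau) = (-0.500246, 0.125000); Gamma_ppp = 0.000000, Gamma_ppq = 0.002531, Gamma_pqq = 0.110243, Gamma_qpp = 0.000000, Gamma_qpq = 0.000007, Gamma_qqq = 0.000289; k1 = (-0.500246, 0.125000, -0.001406, -0.000004)
  k2: at (p, q) = (0.812455, 0.046875), (dp/dtau, dq/dtau) = (-0.500352, 0.124999); Gamma_ppp = 0.000000, Gamma_ppq = 0.003955, Gamma_pqq = 0.130063, Gamma_qpp = 0.000000, Gamma_qpq = 0.000015, Gamma_qqq = 0.000505; k2 = (-0.500352, 0.124999, -0.001538, -0.000006)
  k3: at (p, q) = (0.812447, 0.046875), (dp/dtau, dq/dtau) = (-0.500361, 0.124999); Gamma_ppp = 0.000000, Gamma_ppq = 0.003955, Gamma_pqq = 0.130061, Gamma_qpp = 0.000000, Gamma_qpq = 0.000015, Gamma_qqq = 0.000505; k3 = (-0.500361, 0.124999, -0.001537, -0.000006)
  k4: at (p, q) = (0.774919, 0.056250), (dp/dtau, dq/dtau) = (-0.500477, 0.124999); Gamma_ppp = 0.000000, Gamma_ppq = 0.005695, Gamma_pqq = 0.146781, Gamma_qpp = 0.000000, Gamma_qpq = 0.000030, Gamma_qqq = 0.000775; k4 = (-0.500477, 0.124999, -0.001581, -0.000008)
  Y <- Y + (h/6)(k1 + 2k2 + 2k3 + k4): p = 0.7749, q = 0.0562, dp/dtau = -0.5005, dq/dtau = 0.1250

Answer: p = 0.7749, q = 0.0562, dp/dtau = -0.5005, dq/dtau = 0.1250


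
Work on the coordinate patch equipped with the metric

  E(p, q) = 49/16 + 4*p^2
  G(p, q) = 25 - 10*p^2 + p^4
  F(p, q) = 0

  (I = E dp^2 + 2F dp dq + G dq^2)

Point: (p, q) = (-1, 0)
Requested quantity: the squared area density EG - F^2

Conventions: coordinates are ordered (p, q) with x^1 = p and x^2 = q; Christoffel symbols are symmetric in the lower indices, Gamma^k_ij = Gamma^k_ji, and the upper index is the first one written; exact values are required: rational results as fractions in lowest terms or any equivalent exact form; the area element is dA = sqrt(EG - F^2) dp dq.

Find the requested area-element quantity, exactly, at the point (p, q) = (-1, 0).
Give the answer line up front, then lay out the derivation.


Answer: EG - F^2 = 113

E = 113/16, F = 0, G = 16; EG - F^2 = 113


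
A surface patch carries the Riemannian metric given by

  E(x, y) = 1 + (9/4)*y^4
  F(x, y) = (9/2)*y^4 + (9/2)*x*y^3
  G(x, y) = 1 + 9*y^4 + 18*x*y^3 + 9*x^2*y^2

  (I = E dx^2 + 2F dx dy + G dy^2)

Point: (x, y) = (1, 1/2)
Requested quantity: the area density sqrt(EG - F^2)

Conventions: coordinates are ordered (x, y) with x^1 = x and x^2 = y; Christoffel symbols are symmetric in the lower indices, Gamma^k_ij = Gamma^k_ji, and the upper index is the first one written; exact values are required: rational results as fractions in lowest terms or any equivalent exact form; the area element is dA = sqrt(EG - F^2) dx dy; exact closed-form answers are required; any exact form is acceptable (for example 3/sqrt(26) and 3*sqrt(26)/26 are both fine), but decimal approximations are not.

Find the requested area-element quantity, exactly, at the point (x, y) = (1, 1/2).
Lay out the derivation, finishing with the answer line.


E = 73/64, F = 27/32, G = 97/16; EG - F^2 = 397/64

Answer: sqrt(EG - F^2) = sqrt(397)/8


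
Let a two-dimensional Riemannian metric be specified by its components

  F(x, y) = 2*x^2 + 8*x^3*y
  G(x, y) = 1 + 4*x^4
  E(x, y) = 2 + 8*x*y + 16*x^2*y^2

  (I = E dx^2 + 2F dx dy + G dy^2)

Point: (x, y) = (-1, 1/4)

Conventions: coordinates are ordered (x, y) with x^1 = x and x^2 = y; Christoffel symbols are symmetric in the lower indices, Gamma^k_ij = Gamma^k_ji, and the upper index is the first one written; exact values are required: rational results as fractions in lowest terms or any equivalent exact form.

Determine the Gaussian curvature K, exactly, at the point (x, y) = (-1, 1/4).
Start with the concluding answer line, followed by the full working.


Answer: K = -16/25

E = 1, F = 0, G = 5, EG - F^2 = 5 at the point
E_x = 0, E_y = 0, F_x = 2, F_y = -8, G_x = -16, G_y = 0
E_yy = 32, F_xy = 24, G_xx = 48
K follows from Brioschi's formula, (det M1 - det M2)/(EG - F^2)^2.
M1 = [[-E_yy/2 + F_xy - G_xx/2, E_x/2, F_x - E_y/2], [F_y - G_x/2, E, F], [G_y/2, F, G]] = [[-16, 0, 2], [0, 1, 0], [0, 0, 5]]; det M1 = -80
M2 = [[0, E_y/2, G_x/2], [E_y/2, E, F], [G_x/2, F, G]] = [[0, 0, -8], [0, 1, 0], [-8, 0, 5]]; det M2 = -64
det M1 - det M2 = -16; K = -16 / (5)^2 = -16/25


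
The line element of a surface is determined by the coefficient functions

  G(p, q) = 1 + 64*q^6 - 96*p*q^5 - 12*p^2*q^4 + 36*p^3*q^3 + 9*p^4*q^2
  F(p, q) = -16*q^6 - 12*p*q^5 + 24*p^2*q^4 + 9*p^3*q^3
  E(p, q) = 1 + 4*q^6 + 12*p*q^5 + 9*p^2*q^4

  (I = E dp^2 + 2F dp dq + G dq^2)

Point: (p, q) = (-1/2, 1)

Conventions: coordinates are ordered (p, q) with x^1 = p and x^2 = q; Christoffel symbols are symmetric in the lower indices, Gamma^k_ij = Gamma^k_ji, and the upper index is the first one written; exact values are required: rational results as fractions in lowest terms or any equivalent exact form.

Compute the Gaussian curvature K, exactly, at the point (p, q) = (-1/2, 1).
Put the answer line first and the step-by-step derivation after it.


Answer: K = -2752/321489

E = 5/4, F = -41/8, G = 1697/16, EG - F^2 = 1701/16 at the point
E_p = 3, E_q = 3, F_p = -117/4, F_q = -363/8, G_p = -123/2, G_q = 4797/8
E_qq = 27, F_pq = -543/4, G_pp = -105
By Brioschi, K is (det M1 - det M2) divided by (EG - F^2) squared.
M1 = [[-E_qq/2 + F_pq - G_pp/2, E_p/2, F_p - E_q/2], [F_q - G_p/2, E, F], [G_q/2, F, G]] = [[-387/4, 3/2, -123/4], [-117/8, 5/4, -41/8], [4797/16, -41/8, 1697/16]]; det M1 = -16713/16
M2 = [[0, E_q/2, G_p/2], [E_q/2, E, F], [G_p/2, F, G]] = [[0, 3/2, -123/4], [3/2, 5/4, -41/8], [-123/4, -41/8, 1697/16]]; det M2 = -15165/16
det M1 - det M2 = -387/4; K = -387/4 / (1701/16)^2 = -2752/321489


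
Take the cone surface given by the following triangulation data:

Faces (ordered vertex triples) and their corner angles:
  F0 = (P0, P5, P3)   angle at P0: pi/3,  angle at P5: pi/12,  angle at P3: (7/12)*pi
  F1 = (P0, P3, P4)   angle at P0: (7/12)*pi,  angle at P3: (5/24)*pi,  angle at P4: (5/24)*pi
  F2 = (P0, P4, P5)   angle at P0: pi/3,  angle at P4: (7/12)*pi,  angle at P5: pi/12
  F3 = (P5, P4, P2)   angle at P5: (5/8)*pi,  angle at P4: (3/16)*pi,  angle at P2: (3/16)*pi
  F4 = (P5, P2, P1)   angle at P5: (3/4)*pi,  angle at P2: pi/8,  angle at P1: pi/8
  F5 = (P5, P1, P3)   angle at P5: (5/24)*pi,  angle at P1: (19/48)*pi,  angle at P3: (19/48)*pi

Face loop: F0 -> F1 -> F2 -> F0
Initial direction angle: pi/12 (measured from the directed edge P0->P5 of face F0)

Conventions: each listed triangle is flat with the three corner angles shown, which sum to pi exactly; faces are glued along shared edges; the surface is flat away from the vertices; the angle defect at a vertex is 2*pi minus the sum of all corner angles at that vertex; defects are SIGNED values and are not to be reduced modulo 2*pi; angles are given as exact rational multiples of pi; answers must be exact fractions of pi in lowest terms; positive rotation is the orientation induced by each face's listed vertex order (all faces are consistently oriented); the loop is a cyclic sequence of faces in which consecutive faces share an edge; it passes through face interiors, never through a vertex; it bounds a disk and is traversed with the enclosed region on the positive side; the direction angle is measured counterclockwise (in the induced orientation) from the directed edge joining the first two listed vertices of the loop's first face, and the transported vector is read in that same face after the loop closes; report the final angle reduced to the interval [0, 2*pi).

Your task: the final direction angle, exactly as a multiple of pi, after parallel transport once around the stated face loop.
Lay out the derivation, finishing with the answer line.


enclosed vertex P0: corner angles sum to (5/4)*pi, defect = 2*pi - (5/4)*pi = (3/4)*pi
by Gauss-Bonnet the loop rotates the vector by the enclosed defect sum (positive orientation, mod 2*pi)
final angle = pi/12 + (3/4)*pi = (5/6)*pi (mod 2*pi)

Answer: final direction angle = (5/6)*pi


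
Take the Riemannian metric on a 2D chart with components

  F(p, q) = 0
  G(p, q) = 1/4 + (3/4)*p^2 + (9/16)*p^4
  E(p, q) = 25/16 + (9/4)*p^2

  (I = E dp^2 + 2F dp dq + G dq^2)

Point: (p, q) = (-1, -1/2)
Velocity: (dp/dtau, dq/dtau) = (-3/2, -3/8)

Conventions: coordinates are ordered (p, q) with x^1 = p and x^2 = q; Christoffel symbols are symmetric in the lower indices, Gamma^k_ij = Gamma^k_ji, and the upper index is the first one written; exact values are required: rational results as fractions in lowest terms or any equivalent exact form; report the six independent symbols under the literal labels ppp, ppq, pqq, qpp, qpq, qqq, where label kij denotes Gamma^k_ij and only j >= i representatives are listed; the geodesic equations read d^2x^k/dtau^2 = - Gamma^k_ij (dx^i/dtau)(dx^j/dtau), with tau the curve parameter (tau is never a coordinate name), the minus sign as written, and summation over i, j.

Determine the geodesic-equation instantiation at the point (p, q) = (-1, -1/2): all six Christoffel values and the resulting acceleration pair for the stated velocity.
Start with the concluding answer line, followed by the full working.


Answer: Gamma_ppp = -36/61, Gamma_ppq = 0, Gamma_pqq = 30/61, Gamma_qpp = 0, Gamma_qpq = -6/5, Gamma_qqq = 0; accelerations (d^2p/dtau^2, d^2q/dtau^2) = (2457/1952, 27/20)

E = 61/16, F = 0, G = 25/16 at the point
E_p = -9/2, E_q = 0, F_p = 0, F_q = 0, G_p = -15/4, G_q = 0
EG - F^2 = 1525/256;  g^inv = (256/1525) * [[25/16, 0], [0, 61/16]]
first-kind symbols [ij,l] = (1/2)(d_i g_jl + d_j g_il - d_l g_ij): [pp,p] = E_p/2 = -9/4, [pp,q] = F_p - E_q/2 = 0, [pq,p] = E_q/2 = 0, [pq,q] = G_p/2 = -15/8, [qq,p] = F_q - G_p/2 = 15/8, [qq,q] = G_q/2 = 0
Gamma^p_ij = (G*[ij,p] - F*[ij,q])/(EG - F^2), Gamma^q_ij = (E*[ij,q] - F*[ij,p])/(EG - F^2)
Gamma_ppp = -36/61, Gamma_ppq = 0, Gamma_pqq = 30/61, Gamma_qpp = 0, Gamma_qpq = -6/5, Gamma_qqq = 0
d^2p/dtau^2 = -(Gamma_ppp*(-3/2)^2 + 2*Gamma_ppq*(-3/2)*(-3/8) + Gamma_pqq*(-3/8)^2) = 2457/1952
d^2q/dtau^2 = -(Gamma_qpp*(-3/2)^2 + 2*Gamma_qpq*(-3/2)*(-3/8) + Gamma_qqq*(-3/8)^2) = 27/20


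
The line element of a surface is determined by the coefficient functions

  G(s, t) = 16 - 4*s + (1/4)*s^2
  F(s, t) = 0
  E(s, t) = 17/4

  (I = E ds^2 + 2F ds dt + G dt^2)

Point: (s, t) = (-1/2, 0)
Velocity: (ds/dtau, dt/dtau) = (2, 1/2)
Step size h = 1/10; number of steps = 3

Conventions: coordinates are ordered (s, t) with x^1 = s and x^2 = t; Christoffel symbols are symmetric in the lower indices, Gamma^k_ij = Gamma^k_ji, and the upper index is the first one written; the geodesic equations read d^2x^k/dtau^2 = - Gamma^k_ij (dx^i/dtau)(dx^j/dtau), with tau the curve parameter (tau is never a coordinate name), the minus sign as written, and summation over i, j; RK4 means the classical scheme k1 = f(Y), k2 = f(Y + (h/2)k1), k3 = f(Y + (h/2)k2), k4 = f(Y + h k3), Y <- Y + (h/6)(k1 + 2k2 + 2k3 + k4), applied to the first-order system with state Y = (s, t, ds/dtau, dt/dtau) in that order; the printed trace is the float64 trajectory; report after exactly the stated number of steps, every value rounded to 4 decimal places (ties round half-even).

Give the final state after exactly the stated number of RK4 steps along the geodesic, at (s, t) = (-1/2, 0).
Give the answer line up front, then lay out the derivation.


Answer: s = 0.0940, t = 0.1613, ds/dtau = 1.9582, dt/dtau = 0.5779

f(Y) = (ds/dtau, dt/dtau, -Gamma^s_ij Y'^i Y'^j, -Gamma^t_ij Y'^i Y'^j) with the Gammas evaluated at the stage position; h = 0.100000; intermediate values shown to 6 dp
step 0: s = -0.5000, t = 0.0000, ds/dtau = 2.0000, dt/dtau = 0.5000
step 1:
  k1: at (s, t) = (-0.500000, 0.000000), (ds/dtau, dt/dtau) = (2.000000, 0.500000); Gamma_sss = 0.000000, Gamma_sst = 0.000000, Gamma_stt = 0.500000, Gamma_tss = 0.000000, Gamma_tst = -0.117647, Gamma_ttt = 0.000000; k1 = (2.000000, 0.500000, -0.125000, 0.235294)
  k2: at (s, t) = (-0.400000, 0.025000), (ds/dtau, dt/dtau) = (1.993750, 0.511765); Gamma_sss = 0.000000, Gamma_sst = 0.000000, Gamma_stt = 0.494118, Gamma_tss = 0.000000, Gamma_tst = -0.119048, Gamma_ttt = 0.000000; k2 = (1.993750, 0.511765, -0.129411, 0.242936)
  k3: at (s, t) = (-0.400313, 0.025588), (ds/dtau, dt/dtau) = (1.993529, 0.512147); Gamma_sss = 0.000000, Gamma_sst = 0.000000, Gamma_stt = 0.494136, Gamma_tss = 0.000000, Gamma_tst = -0.119043, Gamma_ttt = 0.000000; k3 = (1.993529, 0.512147, -0.129609, 0.243081)
  k4: at (s, t) = (-0.300647, 0.051215), (ds/dtau, dt/dtau) = (1.987039, 0.524308); Gamma_sss = 0.000000, Gamma_sst = 0.000000, Gamma_stt = 0.488273, Gamma_tss = 0.000000, Gamma_tst = -0.120473, Gamma_ttt = 0.000000; k4 = (1.987039, 0.524308, -0.134226, 0.251022)
  Y <- Y + (h/6)(k1 + 2k2 + 2k3 + k4): s = -0.3006, t = 0.0512, ds/dtau = 1.9870, dt/dtau = 0.5243
step 2:
  k1: at (s, t) = (-0.300640, 0.051202), (ds/dtau, dt/dtau) = (1.987046, 0.524306); Gamma_sss = 0.000000, Gamma_sst = 0.000000, Gamma_stt = 0.488273, Gamma_tss = 0.000000, Gamma_tst = -0.120473, Gamma_ttt = 0.000000; k1 = (1.987046, 0.524306, -0.134225, 0.251022)
  k2: at (s, t) = (-0.201288, 0.077417), (ds/dtau, dt/dtau) = (1.980334, 0.536857); Gamma_sss = 0.000000, Gamma_sst = 0.000000, Gamma_stt = 0.482429, Gamma_tss = 0.000000, Gamma_tst = -0.121932, Gamma_ttt = 0.000000; k2 = (1.980334, 0.536857, -0.139043, 0.259266)
  k3: at (s, t) = (-0.201623, 0.078045), (ds/dtau, dt/dtau) = (1.980093, 0.537269); Gamma_sss = 0.000000, Gamma_sst = 0.000000, Gamma_stt = 0.482448, Gamma_tss = 0.000000, Gamma_tst = -0.121927, Gamma_ttt = 0.000000; k3 = (1.980093, 0.537269, -0.139263, 0.259423)
  k4: at (s, t) = (-0.102631, 0.104929), (ds/dtau, dt/dtau) = (1.973119, 0.550248); Gamma_sss = 0.000000, Gamma_sst = 0.000000, Gamma_stt = 0.476625, Gamma_tss = 0.000000, Gamma_tst = -0.123417, Gamma_ttt = 0.000000; k4 = (1.973119, 0.550248, -0.144309, 0.267988)
  Y <- Y + (h/6)(k1 + 2k2 + 2k3 + k4): s = -0.1026, t = 0.1049, ds/dtau = 1.9731, dt/dtau = 0.5502
step 3:
  k1: at (s, t) = (-0.102623, 0.104916), (ds/dtau, dt/dtau) = (1.973126, 0.550246); Gamma_sss = 0.000000, Gamma_sst = 0.000000, Gamma_stt = 0.476625, Gamma_tss = 0.000000, Gamma_tst = -0.123417, Gamma_ttt = 0.000000; k1 = (1.973126, 0.550246, -0.144308, 0.267988)
  k2: at (s, t) = (-0.003967, 0.132428), (ds/dtau, dt/dtau) = (1.965911, 0.563645); Gamma_sss = 0.000000, Gamma_sst = 0.000000, Gamma_stt = 0.470822, Gamma_tss = 0.000000, Gamma_tst = -0.124938, Gamma_ttt = 0.000000; k2 = (1.965911, 0.563645, -0.149578, 0.276882)
  k3: at (s, t) = (-0.004327, 0.133098), (ds/dtau, dt/dtau) = (1.965648, 0.564090); Gamma_sss = 0.000000, Gamma_sst = 0.000000, Gamma_stt = 0.470843, Gamma_tss = 0.000000, Gamma_tst = -0.124932, Gamma_ttt = 0.000000; k3 = (1.965648, 0.564090, -0.149821, 0.277051)
  k4: at (s, t) = (0.093942, 0.161325), (ds/dtau, dt/dtau) = (1.958144, 0.577951); Gamma_sss = 0.000000, Gamma_sst = 0.000000, Gamma_stt = 0.465062, Gamma_tss = 0.000000, Gamma_tst = -0.126485, Gamma_ttt = 0.000000; k4 = (1.958144, 0.577951, -0.155343, 0.286290)
  Y <- Y + (h/6)(k1 + 2k2 + 2k3 + k4): s = 0.0940, t = 0.1613, ds/dtau = 1.9582, dt/dtau = 0.5779
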